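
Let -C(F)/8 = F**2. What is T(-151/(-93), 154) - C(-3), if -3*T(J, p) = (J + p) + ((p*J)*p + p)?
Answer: -3589823/279 ≈ -12867.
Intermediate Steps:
C(F) = -8*F**2
T(J, p) = -2*p/3 - J/3 - J*p**2/3 (T(J, p) = -((J + p) + ((p*J)*p + p))/3 = -((J + p) + ((J*p)*p + p))/3 = -((J + p) + (J*p**2 + p))/3 = -((J + p) + (p + J*p**2))/3 = -(J + 2*p + J*p**2)/3 = -2*p/3 - J/3 - J*p**2/3)
T(-151/(-93), 154) - C(-3) = (-2/3*154 - (-151)/(3*(-93)) - 1/3*(-151/(-93))*154**2) - (-8)*(-3)**2 = (-308/3 - (-151)*(-1)/(3*93) - 1/3*(-151*(-1/93))*23716) - (-8)*9 = (-308/3 - 1/3*151/93 - 1/3*151/93*23716) - 1*(-72) = (-308/3 - 151/279 - 3581116/279) + 72 = -3609911/279 + 72 = -3589823/279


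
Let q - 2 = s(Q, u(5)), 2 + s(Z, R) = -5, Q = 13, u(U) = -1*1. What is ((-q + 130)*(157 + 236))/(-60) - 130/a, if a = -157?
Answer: -554789/628 ≈ -883.42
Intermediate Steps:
u(U) = -1
s(Z, R) = -7 (s(Z, R) = -2 - 5 = -7)
q = -5 (q = 2 - 7 = -5)
((-q + 130)*(157 + 236))/(-60) - 130/a = ((-1*(-5) + 130)*(157 + 236))/(-60) - 130/(-157) = ((5 + 130)*393)*(-1/60) - 130*(-1/157) = (135*393)*(-1/60) + 130/157 = 53055*(-1/60) + 130/157 = -3537/4 + 130/157 = -554789/628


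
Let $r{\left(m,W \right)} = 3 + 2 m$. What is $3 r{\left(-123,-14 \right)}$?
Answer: $-729$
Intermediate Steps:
$3 r{\left(-123,-14 \right)} = 3 \left(3 + 2 \left(-123\right)\right) = 3 \left(3 - 246\right) = 3 \left(-243\right) = -729$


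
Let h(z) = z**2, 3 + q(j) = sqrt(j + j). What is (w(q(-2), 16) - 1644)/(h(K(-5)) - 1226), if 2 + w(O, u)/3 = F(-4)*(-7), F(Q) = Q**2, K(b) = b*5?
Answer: 1986/601 ≈ 3.3045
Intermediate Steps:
K(b) = 5*b
q(j) = -3 + sqrt(2)*sqrt(j) (q(j) = -3 + sqrt(j + j) = -3 + sqrt(2*j) = -3 + sqrt(2)*sqrt(j))
w(O, u) = -342 (w(O, u) = -6 + 3*((-4)**2*(-7)) = -6 + 3*(16*(-7)) = -6 + 3*(-112) = -6 - 336 = -342)
(w(q(-2), 16) - 1644)/(h(K(-5)) - 1226) = (-342 - 1644)/((5*(-5))**2 - 1226) = -1986/((-25)**2 - 1226) = -1986/(625 - 1226) = -1986/(-601) = -1986*(-1/601) = 1986/601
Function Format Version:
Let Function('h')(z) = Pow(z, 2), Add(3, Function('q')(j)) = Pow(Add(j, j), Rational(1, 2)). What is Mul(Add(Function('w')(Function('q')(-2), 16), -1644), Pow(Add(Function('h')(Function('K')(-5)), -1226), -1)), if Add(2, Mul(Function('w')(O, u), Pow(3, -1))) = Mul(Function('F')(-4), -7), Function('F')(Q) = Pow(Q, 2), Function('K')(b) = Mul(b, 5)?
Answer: Rational(1986, 601) ≈ 3.3045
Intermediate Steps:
Function('K')(b) = Mul(5, b)
Function('q')(j) = Add(-3, Mul(Pow(2, Rational(1, 2)), Pow(j, Rational(1, 2)))) (Function('q')(j) = Add(-3, Pow(Add(j, j), Rational(1, 2))) = Add(-3, Pow(Mul(2, j), Rational(1, 2))) = Add(-3, Mul(Pow(2, Rational(1, 2)), Pow(j, Rational(1, 2)))))
Function('w')(O, u) = -342 (Function('w')(O, u) = Add(-6, Mul(3, Mul(Pow(-4, 2), -7))) = Add(-6, Mul(3, Mul(16, -7))) = Add(-6, Mul(3, -112)) = Add(-6, -336) = -342)
Mul(Add(Function('w')(Function('q')(-2), 16), -1644), Pow(Add(Function('h')(Function('K')(-5)), -1226), -1)) = Mul(Add(-342, -1644), Pow(Add(Pow(Mul(5, -5), 2), -1226), -1)) = Mul(-1986, Pow(Add(Pow(-25, 2), -1226), -1)) = Mul(-1986, Pow(Add(625, -1226), -1)) = Mul(-1986, Pow(-601, -1)) = Mul(-1986, Rational(-1, 601)) = Rational(1986, 601)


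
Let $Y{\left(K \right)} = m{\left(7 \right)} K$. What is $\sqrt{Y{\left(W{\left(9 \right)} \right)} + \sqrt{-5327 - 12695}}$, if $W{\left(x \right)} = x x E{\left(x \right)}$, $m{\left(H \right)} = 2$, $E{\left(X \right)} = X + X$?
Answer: $\sqrt{2916 + i \sqrt{18022}} \approx 54.014 + 1.2427 i$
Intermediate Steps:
$E{\left(X \right)} = 2 X$
$W{\left(x \right)} = 2 x^{3}$ ($W{\left(x \right)} = x x 2 x = x^{2} \cdot 2 x = 2 x^{3}$)
$Y{\left(K \right)} = 2 K$
$\sqrt{Y{\left(W{\left(9 \right)} \right)} + \sqrt{-5327 - 12695}} = \sqrt{2 \cdot 2 \cdot 9^{3} + \sqrt{-5327 - 12695}} = \sqrt{2 \cdot 2 \cdot 729 + \sqrt{-18022}} = \sqrt{2 \cdot 1458 + i \sqrt{18022}} = \sqrt{2916 + i \sqrt{18022}}$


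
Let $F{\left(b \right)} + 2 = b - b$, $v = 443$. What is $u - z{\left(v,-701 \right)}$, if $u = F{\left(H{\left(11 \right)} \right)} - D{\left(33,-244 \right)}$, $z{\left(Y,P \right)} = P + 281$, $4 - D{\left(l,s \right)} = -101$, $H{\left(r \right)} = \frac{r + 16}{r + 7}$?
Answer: $313$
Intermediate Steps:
$H{\left(r \right)} = \frac{16 + r}{7 + r}$
$D{\left(l,s \right)} = 105$ ($D{\left(l,s \right)} = 4 - -101 = 4 + 101 = 105$)
$F{\left(b \right)} = -2$ ($F{\left(b \right)} = -2 + \left(b - b\right) = -2 + 0 = -2$)
$z{\left(Y,P \right)} = 281 + P$
$u = -107$ ($u = -2 - 105 = -107$)
$u - z{\left(v,-701 \right)} = -107 - \left(281 - 701\right) = -107 - -420 = -107 + 420 = 313$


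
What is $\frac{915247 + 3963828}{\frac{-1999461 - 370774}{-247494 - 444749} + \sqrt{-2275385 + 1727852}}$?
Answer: $\frac{1143640254982761125}{37483376396503906} - \frac{7014163651127699025 i \sqrt{60837}}{262383634775527342} \approx 30.511 - 6593.6 i$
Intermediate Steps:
$\frac{915247 + 3963828}{\frac{-1999461 - 370774}{-247494 - 444749} + \sqrt{-2275385 + 1727852}} = \frac{4879075}{- \frac{2370235}{-692243} + \sqrt{-547533}} = \frac{4879075}{\left(-2370235\right) \left(- \frac{1}{692243}\right) + 3 i \sqrt{60837}} = \frac{4879075}{\frac{2370235}{692243} + 3 i \sqrt{60837}}$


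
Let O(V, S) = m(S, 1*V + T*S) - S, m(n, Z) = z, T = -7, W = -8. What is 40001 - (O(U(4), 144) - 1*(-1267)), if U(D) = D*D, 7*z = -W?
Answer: 272138/7 ≈ 38877.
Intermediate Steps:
z = 8/7 (z = (-1*(-8))/7 = (⅐)*8 = 8/7 ≈ 1.1429)
U(D) = D²
m(n, Z) = 8/7
O(V, S) = 8/7 - S
40001 - (O(U(4), 144) - 1*(-1267)) = 40001 - ((8/7 - 1*144) - 1*(-1267)) = 40001 - ((8/7 - 144) + 1267) = 40001 - (-1000/7 + 1267) = 40001 - 1*7869/7 = 40001 - 7869/7 = 272138/7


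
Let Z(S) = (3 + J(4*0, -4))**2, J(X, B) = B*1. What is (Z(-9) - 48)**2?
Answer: 2209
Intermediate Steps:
J(X, B) = B
Z(S) = 1 (Z(S) = (3 - 4)**2 = (-1)**2 = 1)
(Z(-9) - 48)**2 = (1 - 48)**2 = (-47)**2 = 2209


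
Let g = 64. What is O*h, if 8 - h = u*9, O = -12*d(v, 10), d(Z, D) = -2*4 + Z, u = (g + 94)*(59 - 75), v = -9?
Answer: 4643040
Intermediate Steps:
u = -2528 (u = (64 + 94)*(59 - 75) = 158*(-16) = -2528)
d(Z, D) = -8 + Z
O = 204 (O = -12*(-8 - 9) = -12*(-17) = 204)
h = 22760 (h = 8 - (-2528)*9 = 8 - 1*(-22752) = 8 + 22752 = 22760)
O*h = 204*22760 = 4643040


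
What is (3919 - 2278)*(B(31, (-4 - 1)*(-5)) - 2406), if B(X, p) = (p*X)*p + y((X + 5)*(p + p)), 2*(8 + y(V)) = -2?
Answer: 27831360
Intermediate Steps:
y(V) = -9 (y(V) = -8 + (½)*(-2) = -8 - 1 = -9)
B(X, p) = -9 + X*p² (B(X, p) = (p*X)*p - 9 = (X*p)*p - 9 = X*p² - 9 = -9 + X*p²)
(3919 - 2278)*(B(31, (-4 - 1)*(-5)) - 2406) = (3919 - 2278)*((-9 + 31*((-4 - 1)*(-5))²) - 2406) = 1641*((-9 + 31*(-5*(-5))²) - 2406) = 1641*((-9 + 31*25²) - 2406) = 1641*((-9 + 31*625) - 2406) = 1641*((-9 + 19375) - 2406) = 1641*(19366 - 2406) = 1641*16960 = 27831360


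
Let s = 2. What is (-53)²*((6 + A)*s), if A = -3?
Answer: 16854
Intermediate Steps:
(-53)²*((6 + A)*s) = (-53)²*((6 - 3)*2) = 2809*(3*2) = 2809*6 = 16854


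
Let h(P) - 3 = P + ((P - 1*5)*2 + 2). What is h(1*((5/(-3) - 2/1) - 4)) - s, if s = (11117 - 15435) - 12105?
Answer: 16395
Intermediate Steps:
s = -16423 (s = -4318 - 12105 = -16423)
h(P) = -5 + 3*P (h(P) = 3 + (P + ((P - 1*5)*2 + 2)) = 3 + (P + ((P - 5)*2 + 2)) = 3 + (P + ((-5 + P)*2 + 2)) = 3 + (P + ((-10 + 2*P) + 2)) = 3 + (P + (-8 + 2*P)) = 3 + (-8 + 3*P) = -5 + 3*P)
h(1*((5/(-3) - 2/1) - 4)) - s = (-5 + 3*(1*((5/(-3) - 2/1) - 4))) - 1*(-16423) = (-5 + 3*(1*((5*(-⅓) - 2*1) - 4))) + 16423 = (-5 + 3*(1*((-5/3 - 2) - 4))) + 16423 = (-5 + 3*(1*(-11/3 - 4))) + 16423 = (-5 + 3*(1*(-23/3))) + 16423 = (-5 + 3*(-23/3)) + 16423 = (-5 - 23) + 16423 = -28 + 16423 = 16395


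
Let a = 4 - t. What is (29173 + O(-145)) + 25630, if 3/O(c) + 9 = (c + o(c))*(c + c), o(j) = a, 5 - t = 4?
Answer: 2256294316/41171 ≈ 54803.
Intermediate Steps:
t = 1 (t = 5 - 1*4 = 5 - 4 = 1)
a = 3 (a = 4 - 1*1 = 4 - 1 = 3)
o(j) = 3
O(c) = 3/(-9 + 2*c*(3 + c)) (O(c) = 3/(-9 + (c + 3)*(c + c)) = 3/(-9 + (3 + c)*(2*c)) = 3/(-9 + 2*c*(3 + c)))
(29173 + O(-145)) + 25630 = (29173 + 3/(-9 + 2*(-145)**2 + 6*(-145))) + 25630 = (29173 + 3/(-9 + 2*21025 - 870)) + 25630 = (29173 + 3/(-9 + 42050 - 870)) + 25630 = (29173 + 3/41171) + 25630 = 1201081586/41171 + 25630 = 2256294316/41171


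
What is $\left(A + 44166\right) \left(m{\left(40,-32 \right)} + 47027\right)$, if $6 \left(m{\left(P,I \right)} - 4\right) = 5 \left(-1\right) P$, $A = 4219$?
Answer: $\frac{6821946305}{3} \approx 2.274 \cdot 10^{9}$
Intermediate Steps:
$m{\left(P,I \right)} = 4 - \frac{5 P}{6}$ ($m{\left(P,I \right)} = 4 + \frac{5 \left(-1\right) P}{6} = 4 + \frac{\left(-5\right) P}{6} = 4 - \frac{5 P}{6}$)
$\left(A + 44166\right) \left(m{\left(40,-32 \right)} + 47027\right) = \left(4219 + 44166\right) \left(\left(4 - \frac{100}{3}\right) + 47027\right) = 48385 \left(\left(4 - \frac{100}{3}\right) + 47027\right) = 48385 \left(- \frac{88}{3} + 47027\right) = 48385 \cdot \frac{140993}{3} = \frac{6821946305}{3}$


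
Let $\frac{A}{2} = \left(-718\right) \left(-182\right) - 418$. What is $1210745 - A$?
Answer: $950229$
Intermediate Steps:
$A = 260516$ ($A = 2 \left(\left(-718\right) \left(-182\right) - 418\right) = 2 \left(130676 - 418\right) = 2 \cdot 130258 = 260516$)
$1210745 - A = 1210745 - 260516 = 950229$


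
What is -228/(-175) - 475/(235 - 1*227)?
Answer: -81301/1400 ≈ -58.072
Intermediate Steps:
-228/(-175) - 475/(235 - 1*227) = -228*(-1/175) - 475/(235 - 227) = 228/175 - 475/8 = -81301/1400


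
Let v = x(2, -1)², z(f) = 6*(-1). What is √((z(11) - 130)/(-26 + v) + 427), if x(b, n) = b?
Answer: √52415/11 ≈ 20.813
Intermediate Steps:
z(f) = -6
v = 4 (v = 2² = 4)
√((z(11) - 130)/(-26 + v) + 427) = √((-6 - 130)/(-26 + 4) + 427) = √(-136/(-22) + 427) = √(-136*(-1/22) + 427) = √(68/11 + 427) = √(4765/11) = √52415/11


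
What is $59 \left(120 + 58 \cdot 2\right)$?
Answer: $13924$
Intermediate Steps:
$59 \left(120 + 58 \cdot 2\right) = 59 \left(120 + 116\right) = 59 \cdot 236 = 13924$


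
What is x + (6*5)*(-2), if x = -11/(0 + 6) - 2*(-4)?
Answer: -323/6 ≈ -53.833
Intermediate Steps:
x = 37/6 (x = -11/6 + 8 = 37/6 ≈ 6.1667)
x + (6*5)*(-2) = 37/6 + (6*5)*(-2) = 37/6 + 30*(-2) = 37/6 - 60 = -323/6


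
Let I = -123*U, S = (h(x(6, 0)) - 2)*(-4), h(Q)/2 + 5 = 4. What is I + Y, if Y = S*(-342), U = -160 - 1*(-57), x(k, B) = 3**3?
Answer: 7197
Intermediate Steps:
x(k, B) = 27
h(Q) = -2 (h(Q) = -10 + 2*4 = -10 + 8 = -2)
U = -103 (U = -160 + 57 = -103)
S = 16 (S = (-2 - 2)*(-4) = -4*(-4) = 16)
I = 12669 (I = -123*(-103) = 12669)
Y = -5472 (Y = 16*(-342) = -5472)
I + Y = 12669 - 5472 = 7197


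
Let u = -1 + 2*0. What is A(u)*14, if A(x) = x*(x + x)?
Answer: 28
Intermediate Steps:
u = -1 (u = -1 + 0 = -1)
A(x) = 2*x**2 (A(x) = x*(2*x) = 2*x**2)
A(u)*14 = (2*(-1)**2)*14 = (2*1)*14 = 2*14 = 28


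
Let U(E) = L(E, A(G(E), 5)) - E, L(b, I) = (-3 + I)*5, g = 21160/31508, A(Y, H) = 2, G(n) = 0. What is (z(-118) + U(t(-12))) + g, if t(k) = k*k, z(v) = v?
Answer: -2097869/7877 ≈ -266.33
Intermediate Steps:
t(k) = k²
g = 5290/7877 (g = 21160*(1/31508) = 5290/7877 ≈ 0.67158)
L(b, I) = -15 + 5*I
U(E) = -5 - E (U(E) = (-15 + 5*2) - E = (-15 + 10) - E = -5 - E)
(z(-118) + U(t(-12))) + g = (-118 + (-5 - 1*(-12)²)) + 5290/7877 = (-118 + (-5 - 1*144)) + 5290/7877 = (-118 + (-5 - 144)) + 5290/7877 = (-118 - 149) + 5290/7877 = -267 + 5290/7877 = -2097869/7877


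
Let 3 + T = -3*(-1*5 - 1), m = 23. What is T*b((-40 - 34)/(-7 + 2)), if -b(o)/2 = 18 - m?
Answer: 150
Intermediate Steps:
T = 15 (T = -3 - 3*(-1*5 - 1) = -3 - 3*(-5 - 1) = -3 - 3*(-6) = -3 + 18 = 15)
b(o) = 10 (b(o) = -2*(18 - 1*23) = -2*(18 - 23) = -2*(-5) = 10)
T*b((-40 - 34)/(-7 + 2)) = 15*10 = 150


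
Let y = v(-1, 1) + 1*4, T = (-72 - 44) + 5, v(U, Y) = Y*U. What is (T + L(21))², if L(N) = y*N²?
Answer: 1468944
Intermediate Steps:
v(U, Y) = U*Y
T = -111 (T = -116 + 5 = -111)
y = 3 (y = -1*1 + 1*4 = -1 + 4 = 3)
L(N) = 3*N²
(T + L(21))² = (-111 + 3*21²)² = (-111 + 3*441)² = (-111 + 1323)² = 1212² = 1468944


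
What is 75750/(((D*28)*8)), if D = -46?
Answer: -37875/5152 ≈ -7.3515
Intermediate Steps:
75750/(((D*28)*8)) = 75750/((-46*28*8)) = 75750/((-1288*8)) = 75750/(-10304) = 75750*(-1/10304) = -37875/5152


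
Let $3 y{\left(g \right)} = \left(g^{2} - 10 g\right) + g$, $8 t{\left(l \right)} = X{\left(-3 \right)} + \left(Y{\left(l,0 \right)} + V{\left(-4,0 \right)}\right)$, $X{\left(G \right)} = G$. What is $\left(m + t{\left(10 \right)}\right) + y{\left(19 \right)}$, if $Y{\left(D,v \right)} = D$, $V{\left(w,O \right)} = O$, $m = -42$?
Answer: $\frac{533}{24} \approx 22.208$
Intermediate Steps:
$t{\left(l \right)} = - \frac{3}{8} + \frac{l}{8}$ ($t{\left(l \right)} = \frac{-3 + \left(l + 0\right)}{8} = \frac{-3 + l}{8} = - \frac{3}{8} + \frac{l}{8}$)
$y{\left(g \right)} = - 3 g + \frac{g^{2}}{3}$ ($y{\left(g \right)} = \frac{\left(g^{2} - 10 g\right) + g}{3} = \frac{g^{2} - 9 g}{3} = - 3 g + \frac{g^{2}}{3}$)
$\left(m + t{\left(10 \right)}\right) + y{\left(19 \right)} = \left(-42 + \left(- \frac{3}{8} + \frac{1}{8} \cdot 10\right)\right) + \frac{1}{3} \cdot 19 \left(-9 + 19\right) = \left(-42 + \left(- \frac{3}{8} + \frac{5}{4}\right)\right) + \frac{1}{3} \cdot 19 \cdot 10 = \left(-42 + \frac{7}{8}\right) + \frac{190}{3} = - \frac{329}{8} + \frac{190}{3} = \frac{533}{24}$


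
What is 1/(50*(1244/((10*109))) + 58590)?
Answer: 109/6392530 ≈ 1.7051e-5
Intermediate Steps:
1/(50*(1244/((10*109))) + 58590) = 1/(50*(1244/1090) + 58590) = 1/(50*(1244*(1/1090)) + 58590) = 1/(50*(622/545) + 58590) = 1/(6220/109 + 58590) = 1/(6392530/109) = 109/6392530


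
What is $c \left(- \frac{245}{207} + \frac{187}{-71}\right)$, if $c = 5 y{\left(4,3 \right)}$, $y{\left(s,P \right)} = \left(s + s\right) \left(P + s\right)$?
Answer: $- \frac{15709120}{14697} \approx -1068.9$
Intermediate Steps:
$y{\left(s,P \right)} = 2 s \left(P + s\right)$
$c = 280$ ($c = 5 \cdot 2 \cdot 4 \left(3 + 4\right) = 5 \cdot 2 \cdot 4 \cdot 7 = 5 \cdot 56 = 280$)
$c \left(- \frac{245}{207} + \frac{187}{-71}\right) = 280 \left(- \frac{245}{207} + \frac{187}{-71}\right) = 280 \left(\left(-245\right) \frac{1}{207} + 187 \left(- \frac{1}{71}\right)\right) = 280 \left(- \frac{245}{207} - \frac{187}{71}\right) = 280 \left(- \frac{56104}{14697}\right) = - \frac{15709120}{14697}$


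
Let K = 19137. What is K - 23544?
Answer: -4407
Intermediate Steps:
K - 23544 = 19137 - 23544 = -4407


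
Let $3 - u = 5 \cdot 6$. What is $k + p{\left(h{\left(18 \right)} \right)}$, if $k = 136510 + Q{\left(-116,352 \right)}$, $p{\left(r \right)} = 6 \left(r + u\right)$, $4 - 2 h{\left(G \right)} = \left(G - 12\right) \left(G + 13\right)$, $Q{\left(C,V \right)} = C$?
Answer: $135686$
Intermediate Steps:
$u = -27$ ($u = 3 - 5 \cdot 6 = 3 - 30 = -27$)
$h{\left(G \right)} = 2 - \frac{\left(-12 + G\right) \left(13 + G\right)}{2}$ ($h{\left(G \right)} = 2 - \frac{\left(G - 12\right) \left(G + 13\right)}{2} = 2 - \frac{\left(-12 + G\right) \left(13 + G\right)}{2}$)
$p{\left(r \right)} = -162 + 6 r$ ($p{\left(r \right)} = 6 \left(r - 27\right) = 6 \left(-27 + r\right) = -162 + 6 r$)
$k = 136394$ ($k = 136510 - 116 = 136394$)
$k + p{\left(h{\left(18 \right)} \right)} = 136394 + \left(-162 + 6 \left(80 - 9 - \frac{18^{2}}{2}\right)\right) = 136394 + \left(-162 + 6 \left(80 - 9 - 162\right)\right) = 136394 + \left(-162 + 6 \left(-91\right)\right) = 136394 - 708 = 135686$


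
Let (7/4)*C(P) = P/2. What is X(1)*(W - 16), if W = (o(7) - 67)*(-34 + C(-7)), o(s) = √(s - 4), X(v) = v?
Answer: 2396 - 36*√3 ≈ 2333.6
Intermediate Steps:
C(P) = 2*P/7 (C(P) = 4*(P/2)/7 = 2*P/7)
o(s) = √(-4 + s)
W = 2412 - 36*√3 (W = (√(-4 + 7) - 67)*(-34 + (2/7)*(-7)) = (√3 - 67)*(-34 - 2) = (-67 + √3)*(-36) = 2412 - 36*√3 ≈ 2349.6)
X(1)*(W - 16) = 1*((2412 - 36*√3) - 16) = 1*(2396 - 36*√3) = 2396 - 36*√3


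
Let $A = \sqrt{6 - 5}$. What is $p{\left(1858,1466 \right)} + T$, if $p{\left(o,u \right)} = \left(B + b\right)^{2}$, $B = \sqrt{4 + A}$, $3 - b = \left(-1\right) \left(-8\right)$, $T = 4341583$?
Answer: $4341613 - 10 \sqrt{5} \approx 4.3416 \cdot 10^{6}$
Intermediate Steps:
$A = 1$ ($A = \sqrt{1} = 1$)
$b = -5$ ($b = 3 - \left(-1\right) \left(-8\right) = 3 - 8 = -5$)
$B = \sqrt{5}$ ($B = \sqrt{4 + 1} = \sqrt{5} \approx 2.2361$)
$p{\left(o,u \right)} = \left(-5 + \sqrt{5}\right)^{2}$ ($p{\left(o,u \right)} = \left(\sqrt{5} - 5\right)^{2} = \left(-5 + \sqrt{5}\right)^{2}$)
$p{\left(1858,1466 \right)} + T = \left(5 - \sqrt{5}\right)^{2} + 4341583 = 4341583 + \left(5 - \sqrt{5}\right)^{2}$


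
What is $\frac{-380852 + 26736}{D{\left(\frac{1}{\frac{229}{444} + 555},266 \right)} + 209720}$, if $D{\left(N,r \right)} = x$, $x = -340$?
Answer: $- \frac{88529}{52345} \approx -1.6913$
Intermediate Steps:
$D{\left(N,r \right)} = -340$
$\frac{-380852 + 26736}{D{\left(\frac{1}{\frac{229}{444} + 555},266 \right)} + 209720} = \frac{-380852 + 26736}{-340 + 209720} = - \frac{354116}{209380} = \left(-354116\right) \frac{1}{209380} = - \frac{88529}{52345}$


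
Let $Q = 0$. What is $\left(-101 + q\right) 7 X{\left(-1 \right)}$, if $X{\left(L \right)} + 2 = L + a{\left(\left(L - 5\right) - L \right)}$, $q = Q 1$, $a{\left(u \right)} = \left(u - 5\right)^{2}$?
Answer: $-68579$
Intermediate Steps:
$a{\left(u \right)} = \left(-5 + u\right)^{2}$
$q = 0$ ($q = 0 \cdot 1 = 0$)
$X{\left(L \right)} = 98 + L$ ($X{\left(L \right)} = -2 + \left(L + \left(-5 + \left(\left(L - 5\right) - L\right)\right)^{2}\right) = -2 + \left(L + \left(-5 + \left(\left(-5 + L\right) - L\right)\right)^{2}\right) = -2 + \left(L + \left(-5 - 5\right)^{2}\right) = -2 + \left(L + \left(-10\right)^{2}\right) = -2 + \left(L + 100\right) = -2 + \left(100 + L\right) = 98 + L$)
$\left(-101 + q\right) 7 X{\left(-1 \right)} = \left(-101 + 0\right) 7 \left(98 - 1\right) = - 101 \cdot 7 \cdot 97 = \left(-101\right) 679 = -68579$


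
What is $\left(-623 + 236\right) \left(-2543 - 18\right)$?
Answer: $991107$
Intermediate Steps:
$\left(-623 + 236\right) \left(-2543 - 18\right) = \left(-387\right) \left(-2561\right) = 991107$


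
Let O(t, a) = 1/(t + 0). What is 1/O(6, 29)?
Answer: 6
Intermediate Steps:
O(t, a) = 1/t
1/O(6, 29) = 1/(1/6) = 1/(⅙) = 6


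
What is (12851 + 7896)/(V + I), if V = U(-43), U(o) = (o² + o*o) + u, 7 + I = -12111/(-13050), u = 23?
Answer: 90249450/16159937 ≈ 5.5848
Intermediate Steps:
I = -26413/4350 (I = -7 - 12111/(-13050) = -7 - 12111*(-1/13050) = -7 + 4037/4350 = -26413/4350 ≈ -6.0720)
U(o) = 23 + 2*o² (U(o) = (o² + o*o) + 23 = (o² + o²) + 23 = 2*o² + 23 = 23 + 2*o²)
V = 3721 (V = 23 + 2*(-43)² = 23 + 2*1849 = 23 + 3698 = 3721)
(12851 + 7896)/(V + I) = (12851 + 7896)/(3721 - 26413/4350) = 20747/(16159937/4350) = 20747*(4350/16159937) = 90249450/16159937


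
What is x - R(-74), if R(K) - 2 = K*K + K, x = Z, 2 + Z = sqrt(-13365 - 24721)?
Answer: -5406 + I*sqrt(38086) ≈ -5406.0 + 195.16*I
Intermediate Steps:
Z = -2 + I*sqrt(38086) (Z = -2 + sqrt(-13365 - 24721) = -2 + sqrt(-38086) = -2 + I*sqrt(38086) ≈ -2.0 + 195.16*I)
x = -2 + I*sqrt(38086) ≈ -2.0 + 195.16*I
R(K) = 2 + K + K**2 (R(K) = 2 + (K*K + K) = 2 + (K**2 + K) = 2 + (K + K**2) = 2 + K + K**2)
x - R(-74) = (-2 + I*sqrt(38086)) - (2 - 74 + (-74)**2) = (-2 + I*sqrt(38086)) - (2 - 74 + 5476) = (-2 + I*sqrt(38086)) - 1*5404 = (-2 + I*sqrt(38086)) - 5404 = -5406 + I*sqrt(38086)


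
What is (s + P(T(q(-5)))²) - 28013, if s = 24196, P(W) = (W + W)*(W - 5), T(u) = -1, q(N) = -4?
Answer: -3673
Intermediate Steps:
P(W) = 2*W*(-5 + W) (P(W) = (2*W)*(-5 + W) = 2*W*(-5 + W))
(s + P(T(q(-5)))²) - 28013 = (24196 + (2*(-1)*(-5 - 1))²) - 28013 = (24196 + (2*(-1)*(-6))²) - 28013 = (24196 + 12²) - 28013 = (24196 + 144) - 28013 = 24340 - 28013 = -3673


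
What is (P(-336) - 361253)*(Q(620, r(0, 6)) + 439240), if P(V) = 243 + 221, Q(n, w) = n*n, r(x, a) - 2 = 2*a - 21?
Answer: -297160251960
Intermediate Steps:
r(x, a) = -19 + 2*a (r(x, a) = 2 + (2*a - 21) = 2 + (-21 + 2*a) = -19 + 2*a)
Q(n, w) = n²
P(V) = 464
(P(-336) - 361253)*(Q(620, r(0, 6)) + 439240) = (464 - 361253)*(620² + 439240) = -360789*(384400 + 439240) = -360789*823640 = -297160251960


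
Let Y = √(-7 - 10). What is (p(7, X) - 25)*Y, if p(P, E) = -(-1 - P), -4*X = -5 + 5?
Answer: -17*I*√17 ≈ -70.093*I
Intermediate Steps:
X = 0 (X = -(-5 + 5)/4 = -¼*0 = 0)
Y = I*√17 (Y = √(-17) = I*√17 ≈ 4.1231*I)
p(P, E) = 1 + P
(p(7, X) - 25)*Y = ((1 + 7) - 25)*(I*√17) = (8 - 25)*(I*√17) = -17*I*√17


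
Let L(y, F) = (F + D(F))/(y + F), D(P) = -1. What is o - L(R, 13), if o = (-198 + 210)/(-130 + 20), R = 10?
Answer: -798/1265 ≈ -0.63083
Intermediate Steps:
L(y, F) = (-1 + F)/(F + y) (L(y, F) = (F - 1)/(y + F) = (-1 + F)/(F + y))
o = -6/55 (o = 12/(-110) = 12*(-1/110) = -6/55 ≈ -0.10909)
o - L(R, 13) = -6/55 - (-1 + 13)/(13 + 10) = -6/55 - 12/23 = -798/1265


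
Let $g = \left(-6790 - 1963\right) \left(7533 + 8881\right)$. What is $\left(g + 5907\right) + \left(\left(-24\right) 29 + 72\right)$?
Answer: $-143666459$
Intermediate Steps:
$g = -143671742$ ($g = \left(-8753\right) 16414 = -143671742$)
$\left(g + 5907\right) + \left(\left(-24\right) 29 + 72\right) = \left(-143671742 + 5907\right) + \left(\left(-24\right) 29 + 72\right) = -143665835 + \left(-696 + 72\right) = -143665835 - 624 = -143666459$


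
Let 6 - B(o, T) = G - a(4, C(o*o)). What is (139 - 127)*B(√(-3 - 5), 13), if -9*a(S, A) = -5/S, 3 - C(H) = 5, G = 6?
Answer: 5/3 ≈ 1.6667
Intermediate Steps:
C(H) = -2 (C(H) = 3 - 1*5 = 3 - 5 = -2)
a(S, A) = 5/(9*S) (a(S, A) = -(-5)/(9*S) = 5/(9*S))
B(o, T) = 5/36 (B(o, T) = 6 - (6 - 5/(9*4)) = 6 - (6 - 1*5/36) = 6 - (6 - 5/36) = 6 - 1*211/36 = 6 - 211/36 = 5/36)
(139 - 127)*B(√(-3 - 5), 13) = (139 - 127)*(5/36) = 12*(5/36) = 5/3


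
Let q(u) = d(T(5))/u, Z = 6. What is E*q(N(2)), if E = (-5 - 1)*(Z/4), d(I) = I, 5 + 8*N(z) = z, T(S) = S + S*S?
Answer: 720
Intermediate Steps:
T(S) = S + S²
N(z) = -5/8 + z/8
q(u) = 30/u (q(u) = (5*(1 + 5))/u = (5*6)/u = 30/u)
E = -9 (E = (-5 - 1)*(6/4) = -36/4 = -6*3/2 = -9)
E*q(N(2)) = -270/(-5/8 + (⅛)*2) = -270/(-5/8 + ¼) = -270/(-3/8) = -270*(-8)/3 = -9*(-80) = 720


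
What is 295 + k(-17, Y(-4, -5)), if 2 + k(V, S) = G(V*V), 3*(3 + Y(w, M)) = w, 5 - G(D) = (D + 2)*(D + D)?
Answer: -167900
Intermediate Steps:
G(D) = 5 - 2*D*(2 + D) (G(D) = 5 - (D + 2)*(D + D) = 5 - (2 + D)*2*D = 5 - 2*D*(2 + D))
Y(w, M) = -3 + w/3
k(V, S) = 3 - 4*V² - 2*V⁴ (k(V, S) = -2 + (5 - 4*V*V - 2*V⁴) = -2 + (5 - 4*V² - 2*V⁴) = 3 - 4*V² - 2*V⁴)
295 + k(-17, Y(-4, -5)) = 295 + (3 - 4*(-17)² - 2*(-17)⁴) = 295 + (3 - 4*289 - 2*83521) = 295 + (3 - 1156 - 167042) = 295 - 168195 = -167900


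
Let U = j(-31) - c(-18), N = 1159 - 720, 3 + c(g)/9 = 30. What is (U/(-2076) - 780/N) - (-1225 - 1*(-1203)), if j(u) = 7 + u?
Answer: 6182647/303788 ≈ 20.352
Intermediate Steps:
c(g) = 243 (c(g) = -27 + 9*30 = -27 + 270 = 243)
N = 439
U = -267 (U = (7 - 31) - 1*243 = -24 - 243 = -267)
(U/(-2076) - 780/N) - (-1225 - 1*(-1203)) = (-267/(-2076) - 780/439) - (-1225 - 1*(-1203)) = (-267*(-1/2076) - 780*1/439) - (-1225 + 1203) = (89/692 - 780/439) - 1*(-22) = -500689/303788 + 22 = 6182647/303788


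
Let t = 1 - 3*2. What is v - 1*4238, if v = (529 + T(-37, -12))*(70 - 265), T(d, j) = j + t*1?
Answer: -104078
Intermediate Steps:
t = -5 (t = 1 - 6 = -5)
T(d, j) = -5 + j (T(d, j) = j - 5*1 = j - 5 = -5 + j)
v = -99840 (v = (529 + (-5 - 12))*(70 - 265) = (529 - 17)*(-195) = 512*(-195) = -99840)
v - 1*4238 = -99840 - 1*4238 = -99840 - 4238 = -104078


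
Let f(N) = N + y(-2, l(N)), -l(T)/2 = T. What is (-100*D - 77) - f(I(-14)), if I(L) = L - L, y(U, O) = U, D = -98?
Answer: 9725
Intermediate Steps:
l(T) = -2*T
I(L) = 0
f(N) = -2 + N (f(N) = N - 2 = -2 + N)
(-100*D - 77) - f(I(-14)) = (-100*(-98) - 77) - (-2 + 0) = (9800 - 77) - 1*(-2) = 9723 + 2 = 9725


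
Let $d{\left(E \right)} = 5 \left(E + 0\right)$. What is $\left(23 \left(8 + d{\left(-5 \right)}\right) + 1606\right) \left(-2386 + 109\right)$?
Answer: $-2766555$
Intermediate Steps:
$d{\left(E \right)} = 5 E$
$\left(23 \left(8 + d{\left(-5 \right)}\right) + 1606\right) \left(-2386 + 109\right) = \left(23 \left(8 + 5 \left(-5\right)\right) + 1606\right) \left(-2386 + 109\right) = \left(23 \left(8 - 25\right) + 1606\right) \left(-2277\right) = \left(23 \left(-17\right) + 1606\right) \left(-2277\right) = \left(-391 + 1606\right) \left(-2277\right) = 1215 \left(-2277\right) = -2766555$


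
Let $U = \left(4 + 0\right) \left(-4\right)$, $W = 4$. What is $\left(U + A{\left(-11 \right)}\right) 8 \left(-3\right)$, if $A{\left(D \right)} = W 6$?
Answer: $-192$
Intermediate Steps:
$U = -16$ ($U = 4 \left(-4\right) = -16$)
$A{\left(D \right)} = 24$ ($A{\left(D \right)} = 4 \cdot 6 = 24$)
$\left(U + A{\left(-11 \right)}\right) 8 \left(-3\right) = \left(-16 + 24\right) 8 \left(-3\right) = 8 \left(-24\right) = -192$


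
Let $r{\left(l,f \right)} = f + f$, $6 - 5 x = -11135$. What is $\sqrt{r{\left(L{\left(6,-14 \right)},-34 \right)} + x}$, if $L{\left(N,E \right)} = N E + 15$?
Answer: $\frac{\sqrt{54005}}{5} \approx 46.478$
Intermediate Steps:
$L{\left(N,E \right)} = 15 + E N$ ($L{\left(N,E \right)} = E N + 15 = 15 + E N$)
$x = \frac{11141}{5}$ ($x = \frac{6}{5} - -2227 = \frac{6}{5} + 2227 = \frac{11141}{5} \approx 2228.2$)
$r{\left(l,f \right)} = 2 f$
$\sqrt{r{\left(L{\left(6,-14 \right)},-34 \right)} + x} = \sqrt{2 \left(-34\right) + \frac{11141}{5}} = \sqrt{-68 + \frac{11141}{5}} = \sqrt{\frac{10801}{5}} = \frac{\sqrt{54005}}{5}$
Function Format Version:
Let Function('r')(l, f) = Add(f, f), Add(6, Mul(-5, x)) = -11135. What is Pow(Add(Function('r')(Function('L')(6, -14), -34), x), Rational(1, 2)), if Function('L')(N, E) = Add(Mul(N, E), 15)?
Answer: Mul(Rational(1, 5), Pow(54005, Rational(1, 2))) ≈ 46.478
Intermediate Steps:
Function('L')(N, E) = Add(15, Mul(E, N)) (Function('L')(N, E) = Add(Mul(E, N), 15) = Add(15, Mul(E, N)))
x = Rational(11141, 5) (x = Add(Rational(6, 5), Mul(Rational(-1, 5), -11135)) = Add(Rational(6, 5), 2227) = Rational(11141, 5) ≈ 2228.2)
Function('r')(l, f) = Mul(2, f)
Pow(Add(Function('r')(Function('L')(6, -14), -34), x), Rational(1, 2)) = Pow(Add(Mul(2, -34), Rational(11141, 5)), Rational(1, 2)) = Pow(Add(-68, Rational(11141, 5)), Rational(1, 2)) = Pow(Rational(10801, 5), Rational(1, 2)) = Mul(Rational(1, 5), Pow(54005, Rational(1, 2)))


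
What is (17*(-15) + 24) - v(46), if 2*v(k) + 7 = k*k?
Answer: -2571/2 ≈ -1285.5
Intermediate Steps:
v(k) = -7/2 + k**2/2 (v(k) = -7/2 + (k*k)/2 = -7/2 + k**2/2)
(17*(-15) + 24) - v(46) = (17*(-15) + 24) - (-7/2 + (1/2)*46**2) = (-255 + 24) - (-7/2 + (1/2)*2116) = -231 - (-7/2 + 1058) = -231 - 1*2109/2 = -231 - 2109/2 = -2571/2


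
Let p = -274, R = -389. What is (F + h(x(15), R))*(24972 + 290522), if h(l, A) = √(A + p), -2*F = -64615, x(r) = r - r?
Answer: 10192822405 + 315494*I*√663 ≈ 1.0193e+10 + 8.1236e+6*I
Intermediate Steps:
x(r) = 0
F = 64615/2 (F = -½*(-64615) = 64615/2 ≈ 32308.)
h(l, A) = √(-274 + A) (h(l, A) = √(A - 274) = √(-274 + A))
(F + h(x(15), R))*(24972 + 290522) = (64615/2 + √(-274 - 389))*(24972 + 290522) = (64615/2 + √(-663))*315494 = (64615/2 + I*√663)*315494 = 10192822405 + 315494*I*√663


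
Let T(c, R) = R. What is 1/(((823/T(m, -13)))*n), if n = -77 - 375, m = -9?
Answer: 13/371996 ≈ 3.4947e-5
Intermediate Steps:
n = -452
1/(((823/T(m, -13)))*n) = 1/((823/(-13))*(-452)) = -1/452/(823*(-1/13)) = -1/452/(-823/13) = -13/823*(-1/452) = 13/371996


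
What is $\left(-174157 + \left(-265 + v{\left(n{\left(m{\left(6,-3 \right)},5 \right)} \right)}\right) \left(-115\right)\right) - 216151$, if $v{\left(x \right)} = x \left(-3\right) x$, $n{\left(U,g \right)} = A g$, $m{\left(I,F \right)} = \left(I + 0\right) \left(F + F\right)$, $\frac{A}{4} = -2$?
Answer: $192167$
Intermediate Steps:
$A = -8$ ($A = 4 \left(-2\right) = -8$)
$m{\left(I,F \right)} = 2 F I$ ($m{\left(I,F \right)} = I 2 F = 2 F I$)
$n{\left(U,g \right)} = - 8 g$
$v{\left(x \right)} = - 3 x^{2}$ ($v{\left(x \right)} = - 3 x x = - 3 x^{2}$)
$\left(-174157 + \left(-265 + v{\left(n{\left(m{\left(6,-3 \right)},5 \right)} \right)}\right) \left(-115\right)\right) - 216151 = \left(-174157 + \left(-265 - 3 \left(\left(-8\right) 5\right)^{2}\right) \left(-115\right)\right) - 216151 = \left(-174157 + \left(-265 - 3 \left(-40\right)^{2}\right) \left(-115\right)\right) - 216151 = \left(-174157 + \left(-265 - 4800\right) \left(-115\right)\right) - 216151 = \left(-174157 - -582475\right) - 216151 = \left(-174157 + 582475\right) - 216151 = 408318 - 216151 = 192167$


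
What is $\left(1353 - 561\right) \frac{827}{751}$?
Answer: $\frac{654984}{751} \approx 872.15$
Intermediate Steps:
$\left(1353 - 561\right) \frac{827}{751} = 792 \cdot 827 \cdot \frac{1}{751} = 792 \cdot \frac{827}{751} = \frac{654984}{751}$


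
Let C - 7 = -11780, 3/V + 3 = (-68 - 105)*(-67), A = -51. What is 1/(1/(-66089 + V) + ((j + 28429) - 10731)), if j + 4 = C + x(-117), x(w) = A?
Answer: 765839329/4495476849642 ≈ 0.00017036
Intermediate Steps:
x(w) = -51
V = 3/11588 (V = 3/(-3 + (-68 - 105)*(-67)) = 3/(-3 - 173*(-67)) = 3/(-3 + 11591) = 3/11588 ≈ 0.00025889)
C = -11773 (C = 7 - 11780 = -11773)
j = -11828 (j = -4 + (-11773 - 51) = -4 - 11824 = -11828)
1/(1/(-66089 + V) + ((j + 28429) - 10731)) = 1/(1/(-66089 + 3/11588) + ((-11828 + 28429) - 10731)) = 1/(1/(-765839329/11588) + (16601 - 10731)) = 1/(-11588/765839329 + 5870) = 1/(4495476849642/765839329) = 765839329/4495476849642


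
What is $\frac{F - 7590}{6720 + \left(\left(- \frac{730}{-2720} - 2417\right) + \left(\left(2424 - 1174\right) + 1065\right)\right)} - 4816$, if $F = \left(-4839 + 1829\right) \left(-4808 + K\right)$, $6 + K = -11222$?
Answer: $\frac{4457315536}{1800169} \approx 2476.1$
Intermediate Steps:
$K = -11228$ ($K = -6 - 11222 = -11228$)
$F = 48268360$ ($F = \left(-4839 + 1829\right) \left(-4808 - 11228\right) = \left(-3010\right) \left(-16036\right) = 48268360$)
$\frac{F - 7590}{6720 + \left(\left(- \frac{730}{-2720} - 2417\right) + \left(\left(2424 - 1174\right) + 1065\right)\right)} - 4816 = \frac{48268360 - 7590}{6720 + \left(\left(- \frac{730}{-2720} - 2417\right) + \left(\left(2424 - 1174\right) + 1065\right)\right)} - 4816 = \frac{48260770}{6720 + \left(\left(\left(-730\right) \left(- \frac{1}{2720}\right) - 2417\right) + \left(1250 + 1065\right)\right)} - 4816 = \frac{48260770}{6720 + \left(\left(\frac{73}{272} - 2417\right) + 2315\right)} - 4816 = \frac{48260770}{6720 + \left(- \frac{657351}{272} + 2315\right)} - 4816 = \frac{48260770}{6720 - \frac{27671}{272}} - 4816 = \frac{48260770}{\frac{1800169}{272}} - 4816 = 48260770 \cdot \frac{272}{1800169} - 4816 = \frac{13126929440}{1800169} - 4816 = \frac{4457315536}{1800169}$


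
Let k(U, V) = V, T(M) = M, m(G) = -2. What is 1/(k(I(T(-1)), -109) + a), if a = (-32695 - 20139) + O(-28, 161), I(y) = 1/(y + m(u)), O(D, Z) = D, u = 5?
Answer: -1/52971 ≈ -1.8878e-5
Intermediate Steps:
I(y) = 1/(-2 + y) (I(y) = 1/(y - 2) = 1/(-2 + y))
a = -52862 (a = (-32695 - 20139) - 28 = -52834 - 28 = -52862)
1/(k(I(T(-1)), -109) + a) = 1/(-109 - 52862) = 1/(-52971) = -1/52971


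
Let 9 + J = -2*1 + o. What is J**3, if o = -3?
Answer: -2744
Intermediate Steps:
J = -14 (J = -9 + (-2*1 - 3) = -9 + (-2 - 3) = -9 - 5 = -14)
J**3 = (-14)**3 = -2744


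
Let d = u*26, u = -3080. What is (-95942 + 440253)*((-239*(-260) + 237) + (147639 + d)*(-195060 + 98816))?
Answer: -2238739739287909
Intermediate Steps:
d = -80080 (d = -3080*26 = -80080)
(-95942 + 440253)*((-239*(-260) + 237) + (147639 + d)*(-195060 + 98816)) = (-95942 + 440253)*((-239*(-260) + 237) + (147639 - 80080)*(-195060 + 98816)) = 344311*((62140 + 237) + 67559*(-96244)) = 344311*(62377 - 6502148396) = 344311*(-6502086019) = -2238739739287909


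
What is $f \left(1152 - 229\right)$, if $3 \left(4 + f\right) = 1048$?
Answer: $\frac{956228}{3} \approx 3.1874 \cdot 10^{5}$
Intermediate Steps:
$f = \frac{1036}{3}$ ($f = -4 + \frac{1}{3} \cdot 1048 = -4 + \frac{1048}{3} = \frac{1036}{3} \approx 345.33$)
$f \left(1152 - 229\right) = \frac{1036 \left(1152 - 229\right)}{3} = \frac{1036}{3} \cdot 923 = \frac{956228}{3}$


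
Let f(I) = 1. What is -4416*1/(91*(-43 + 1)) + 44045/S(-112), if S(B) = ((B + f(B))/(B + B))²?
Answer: 1407780291296/7848477 ≈ 1.7937e+5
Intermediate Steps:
S(B) = (1 + B)²/(4*B²) (S(B) = ((B + 1)/(B + B))² = ((1 + B)/((2*B)))² = ((1 + B)*(1/(2*B)))² = ((1 + B)/(2*B))² = (1 + B)²/(4*B²))
-4416*1/(91*(-43 + 1)) + 44045/S(-112) = -4416*1/(91*(-43 + 1)) + 44045/(((¼)*(1 - 112)²/(-112)²)) = -4416/(91*(-42)) + 44045/(((¼)*(1/12544)*(-111)²)) = -4416/(-3822) + 44045/(((¼)*(1/12544)*12321)) = -4416*(-1/3822) + 44045/(12321/50176) = 736/637 + 44045*(50176/12321) = 736/637 + 2210001920/12321 = 1407780291296/7848477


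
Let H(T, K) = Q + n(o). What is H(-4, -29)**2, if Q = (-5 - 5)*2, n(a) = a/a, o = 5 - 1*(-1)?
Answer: 361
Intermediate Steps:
o = 6 (o = 5 + 1 = 6)
n(a) = 1
Q = -20 (Q = -10*2 = -20)
H(T, K) = -19 (H(T, K) = -20 + 1 = -19)
H(-4, -29)**2 = (-19)**2 = 361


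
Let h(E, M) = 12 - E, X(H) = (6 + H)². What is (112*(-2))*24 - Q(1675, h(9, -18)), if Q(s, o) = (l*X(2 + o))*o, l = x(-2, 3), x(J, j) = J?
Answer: -4650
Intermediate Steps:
l = -2
Q(s, o) = -2*o*(8 + o)² (Q(s, o) = (-2*(6 + (2 + o))²)*o = (-2*(8 + o)²)*o = -2*o*(8 + o)²)
(112*(-2))*24 - Q(1675, h(9, -18)) = (112*(-2))*24 - (-2)*(12 - 1*9)*(8 + (12 - 1*9))² = -224*24 - (-2)*(12 - 9)*(8 + (12 - 9))² = -5376 - (-2)*3*(8 + 3)² = -5376 - (-2)*3*11² = -5376 - (-2)*3*121 = -5376 - 1*(-726) = -5376 + 726 = -4650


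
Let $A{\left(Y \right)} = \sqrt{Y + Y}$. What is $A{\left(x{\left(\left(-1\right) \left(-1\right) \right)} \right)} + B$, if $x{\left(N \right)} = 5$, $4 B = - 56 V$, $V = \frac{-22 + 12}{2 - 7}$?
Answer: $-28 + \sqrt{10} \approx -24.838$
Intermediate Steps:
$V = 2$ ($V = - \frac{10}{-5} = \left(-10\right) \left(- \frac{1}{5}\right) = 2$)
$B = -28$ ($B = \frac{\left(-56\right) 2}{4} = \frac{1}{4} \left(-112\right) = -28$)
$A{\left(Y \right)} = \sqrt{2} \sqrt{Y}$ ($A{\left(Y \right)} = \sqrt{2 Y} = \sqrt{2} \sqrt{Y}$)
$A{\left(x{\left(\left(-1\right) \left(-1\right) \right)} \right)} + B = \sqrt{2} \sqrt{5} - 28 = \sqrt{10} - 28 = -28 + \sqrt{10}$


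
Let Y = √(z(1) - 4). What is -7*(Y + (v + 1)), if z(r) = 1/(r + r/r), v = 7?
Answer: -56 - 7*I*√14/2 ≈ -56.0 - 13.096*I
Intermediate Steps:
z(r) = 1/(1 + r) (z(r) = 1/(r + 1) = 1/(1 + r))
Y = I*√14/2 (Y = √(1/(1 + 1) - 4) = √(1/2 - 4) = √(½ - 4) = √(-7/2) = I*√14/2 ≈ 1.8708*I)
-7*(Y + (v + 1)) = -7*(I*√14/2 + (7 + 1)) = -7*(I*√14/2 + 8) = -7*(8 + I*√14/2) = -56 - 7*I*√14/2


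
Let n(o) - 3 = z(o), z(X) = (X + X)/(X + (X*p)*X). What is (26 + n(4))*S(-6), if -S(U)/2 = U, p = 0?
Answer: 372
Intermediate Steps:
S(U) = -2*U
z(X) = 2 (z(X) = (X + X)/(X + (X*0)*X) = (2*X)/(X + 0*X) = (2*X)/(X + 0) = (2*X)/X = 2)
n(o) = 5 (n(o) = 3 + 2 = 5)
(26 + n(4))*S(-6) = (26 + 5)*(-2*(-6)) = 31*12 = 372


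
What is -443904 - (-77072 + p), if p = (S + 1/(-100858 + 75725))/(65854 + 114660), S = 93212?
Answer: -1664267169346379/4536858362 ≈ -3.6683e+5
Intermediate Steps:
p = 2342697195/4536858362 (p = (93212 + 1/(-100858 + 75725))/(65854 + 114660) = (93212 + 1/(-25133))/180514 = (93212 - 1/25133)*(1/180514) = (2342697195/25133)*(1/180514) = 2342697195/4536858362 ≈ 0.51637)
-443904 - (-77072 + p) = -443904 - (-77072 + 2342697195/4536858362) = -443904 - 1*(-349662404978869/4536858362) = -443904 + 349662404978869/4536858362 = -1664267169346379/4536858362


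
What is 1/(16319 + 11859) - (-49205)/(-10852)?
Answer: -693243819/152893828 ≈ -4.5341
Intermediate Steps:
1/(16319 + 11859) - (-49205)/(-10852) = 1/28178 - (-49205)*(-1)/10852 = 1/28178 - 1*49205/10852 = 1/28178 - 49205/10852 = -693243819/152893828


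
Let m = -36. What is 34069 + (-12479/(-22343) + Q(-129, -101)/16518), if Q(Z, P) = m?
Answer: 2095627915880/61510279 ≈ 34070.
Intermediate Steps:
Q(Z, P) = -36
34069 + (-12479/(-22343) + Q(-129, -101)/16518) = 34069 + (-12479/(-22343) - 36/16518) = 34069 + (-12479*(-1/22343) - 36*1/16518) = 34069 + (12479/22343 - 6/2753) = 34069 + 34220629/61510279 = 2095627915880/61510279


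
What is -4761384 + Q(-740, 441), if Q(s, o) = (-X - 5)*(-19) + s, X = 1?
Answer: -4762010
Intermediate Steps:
Q(s, o) = 114 + s (Q(s, o) = (-1*1 - 5)*(-19) + s = (-1 - 5)*(-19) + s = -6*(-19) + s = 114 + s)
-4761384 + Q(-740, 441) = -4761384 + (114 - 740) = -4761384 - 626 = -4762010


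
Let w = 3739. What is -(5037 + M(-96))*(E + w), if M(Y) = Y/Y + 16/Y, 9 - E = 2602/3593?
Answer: -203487589687/10779 ≈ -1.8878e+7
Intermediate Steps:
E = 29735/3593 (E = 9 - 2602/3593 = 29735/3593 ≈ 8.2758)
M(Y) = 1 + 16/Y
-(5037 + M(-96))*(E + w) = -(5037 + (16 - 96)/(-96))*(29735/3593 + 3739) = -(5037 - 1/96*(-80))*13463962/3593 = -(5037 + 5/6)*13463962/3593 = -30227*13463962/(6*3593) = -1*203487589687/10779 = -203487589687/10779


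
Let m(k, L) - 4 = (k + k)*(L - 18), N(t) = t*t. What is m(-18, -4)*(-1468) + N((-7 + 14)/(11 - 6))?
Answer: -29213151/25 ≈ -1.1685e+6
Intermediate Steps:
N(t) = t²
m(k, L) = 4 + 2*k*(-18 + L) (m(k, L) = 4 + (k + k)*(L - 18) = 4 + (2*k)*(-18 + L) = 4 + 2*k*(-18 + L))
m(-18, -4)*(-1468) + N((-7 + 14)/(11 - 6)) = (4 - 36*(-18) + 2*(-4)*(-18))*(-1468) + ((-7 + 14)/(11 - 6))² = (4 + 648 + 144)*(-1468) + (7/5)² = 796*(-1468) + (7*(⅕))² = -1168528 + (7/5)² = -1168528 + 49/25 = -29213151/25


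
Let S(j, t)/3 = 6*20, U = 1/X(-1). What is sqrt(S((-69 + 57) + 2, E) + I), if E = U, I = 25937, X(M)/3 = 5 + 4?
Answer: sqrt(26297) ≈ 162.16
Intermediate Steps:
X(M) = 27 (X(M) = 3*(5 + 4) = 3*9 = 27)
U = 1/27 ≈ 0.037037
E = 1/27 ≈ 0.037037
S(j, t) = 360 (S(j, t) = 3*(6*20) = 3*120 = 360)
sqrt(S((-69 + 57) + 2, E) + I) = sqrt(360 + 25937) = sqrt(26297)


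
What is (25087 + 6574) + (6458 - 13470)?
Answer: 24649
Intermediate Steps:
(25087 + 6574) + (6458 - 13470) = 31661 - 7012 = 24649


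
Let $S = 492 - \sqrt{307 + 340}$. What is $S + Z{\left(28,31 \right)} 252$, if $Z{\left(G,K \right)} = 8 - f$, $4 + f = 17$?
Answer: $-768 - \sqrt{647} \approx -793.44$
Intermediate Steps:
$f = 13$ ($f = -4 + 17 = 13$)
$Z{\left(G,K \right)} = -5$ ($Z{\left(G,K \right)} = 8 - 13 = -5$)
$S = 492 - \sqrt{647} \approx 466.56$
$S + Z{\left(28,31 \right)} 252 = \left(492 - \sqrt{647}\right) - 1260 = -768 - \sqrt{647}$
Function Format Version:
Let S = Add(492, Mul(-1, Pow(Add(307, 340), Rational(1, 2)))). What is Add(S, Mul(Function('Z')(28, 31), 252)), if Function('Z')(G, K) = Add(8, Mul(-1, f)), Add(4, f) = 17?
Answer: Add(-768, Mul(-1, Pow(647, Rational(1, 2)))) ≈ -793.44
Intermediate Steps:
f = 13 (f = Add(-4, 17) = 13)
Function('Z')(G, K) = -5 (Function('Z')(G, K) = Add(8, Mul(-1, 13)) = Add(8, -13) = -5)
S = Add(492, Mul(-1, Pow(647, Rational(1, 2)))) ≈ 466.56
Add(S, Mul(Function('Z')(28, 31), 252)) = Add(Add(492, Mul(-1, Pow(647, Rational(1, 2)))), Mul(-5, 252)) = Add(Add(492, Mul(-1, Pow(647, Rational(1, 2)))), -1260) = Add(-768, Mul(-1, Pow(647, Rational(1, 2))))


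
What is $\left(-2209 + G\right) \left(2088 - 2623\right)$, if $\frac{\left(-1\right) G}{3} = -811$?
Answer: $-119840$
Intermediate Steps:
$G = 2433$ ($G = \left(-3\right) \left(-811\right) = 2433$)
$\left(-2209 + G\right) \left(2088 - 2623\right) = \left(-2209 + 2433\right) \left(2088 - 2623\right) = 224 \left(-535\right) = -119840$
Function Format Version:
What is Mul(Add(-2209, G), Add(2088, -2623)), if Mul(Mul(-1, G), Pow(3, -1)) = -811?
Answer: -119840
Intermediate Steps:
G = 2433 (G = Mul(-3, -811) = 2433)
Mul(Add(-2209, G), Add(2088, -2623)) = Mul(Add(-2209, 2433), Add(2088, -2623)) = Mul(224, -535) = -119840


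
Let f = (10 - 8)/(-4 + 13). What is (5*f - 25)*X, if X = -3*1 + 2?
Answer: 215/9 ≈ 23.889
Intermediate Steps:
X = -1 (X = -3 + 2 = -1)
f = 2/9 ≈ 0.22222
(5*f - 25)*X = (5*(2/9) - 25)*(-1) = (10/9 - 25)*(-1) = -215/9*(-1) = 215/9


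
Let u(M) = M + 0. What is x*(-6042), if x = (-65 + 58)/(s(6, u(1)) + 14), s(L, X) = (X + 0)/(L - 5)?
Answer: 14098/5 ≈ 2819.6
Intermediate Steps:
u(M) = M
s(L, X) = X/(-5 + L)
x = -7/15 (x = (-65 + 58)/(1/(-5 + 6) + 14) = -7/(1/1 + 14) = -7/(1*1 + 14) = -7/(1 + 14) = -7/15 ≈ -0.46667)
x*(-6042) = -7/15*(-6042) = 14098/5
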